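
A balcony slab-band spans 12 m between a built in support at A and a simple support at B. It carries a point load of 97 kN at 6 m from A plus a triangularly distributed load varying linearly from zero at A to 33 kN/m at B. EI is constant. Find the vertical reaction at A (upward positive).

Take the reaction at B as the redundant and release it; the primary structure is a cantilever fixed at A.
Deflection at B on the released cantilever, summing each load's contribution:
  point load 97 at a = 6: Pa²(3L − a)/(6EI) = 17460/EI
  triangular load, peak 33 at the free end: 11w₀L⁴/(120EI) = 62726/EI
  δ_0 = 80186/EI
Tip deflection under a unit load at B: L³/(3EI) = 576/EI.
Compatibility at B: δ_0 − R_B·δ_{BB} = 0, so R_B = 80186/576 = 139.2 kN.
Vertical equilibrium: R_A = ΣP − R_B = 295 − 139.2 = 155.8 kN.

R_A = 155.8 kN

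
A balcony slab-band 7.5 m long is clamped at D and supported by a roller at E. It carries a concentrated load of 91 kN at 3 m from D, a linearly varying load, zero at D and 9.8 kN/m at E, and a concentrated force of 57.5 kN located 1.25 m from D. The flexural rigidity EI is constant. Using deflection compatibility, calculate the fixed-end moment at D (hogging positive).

M_D = 218.1 kN·m

Take the reaction at E as the redundant and release it; the primary structure is a cantilever fixed at D.
Downward deflection at the released point E due to the loads:
  point load 91 at a = 3: Pa²(3L − a)/(6EI) = 2662/EI
  triangular load, peak 9.8 at the free end: 11w₀L⁴/(120EI) = 2842/EI
  point load 57.5 at a = 1.25: Pa²(3L − a)/(6EI) = 318.2/EI
  δ_0 = 5822/EI
Tip deflection under a unit load at E: L³/(3EI) = 140.6/EI.
Compatibility at E: δ_0 − R_E·δ_{EE} = 0, so R_E = 5822/140.6 = 41.4 kN.
Moment equilibrium about D: M_D = Σ(load moments about D) − R_E·L = 528.6 − 41.4×7.5 = 218.1 kN·m.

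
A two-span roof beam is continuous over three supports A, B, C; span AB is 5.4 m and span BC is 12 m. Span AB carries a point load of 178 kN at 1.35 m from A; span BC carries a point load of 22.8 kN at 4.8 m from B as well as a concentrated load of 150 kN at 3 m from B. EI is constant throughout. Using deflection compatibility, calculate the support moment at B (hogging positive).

M_B = 274.8 kN·m

Insert a hinge at B; M_B is the redundant, and each span becomes simply supported.
End slopes at the hinge B, treating each span as simply supported:
  span AB: point load 178 at a = 1.35: Pab(L + a)/(6LEI) = 202.8/EI
  span BC: point load 22.8 at a = 4.8: Pab(L + b)/(6LEI) = 210.1/EI
  span BC: point load 150 at a = 3: Pab(L + b)/(6LEI) = 1181/EI
  relative rotation θ_0 = (202.8 + 1391)/EI = 1594/EI
A unit hogging moment at B produces rotation L₁/(3EI) + L₂/(3EI) = 5.8/EI.
Slope continuity at B: θ_0 = M_B·5.8/EI, so M_B = 1594/5.8 = 274.8 kN·m (hogging).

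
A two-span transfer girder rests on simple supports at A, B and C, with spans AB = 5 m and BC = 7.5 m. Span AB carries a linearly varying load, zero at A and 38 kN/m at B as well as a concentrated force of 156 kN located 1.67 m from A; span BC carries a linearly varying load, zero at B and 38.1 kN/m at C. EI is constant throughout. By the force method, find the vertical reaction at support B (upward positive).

Insert a hinge at B; M_B is the redundant, and each span becomes simply supported.
End slopes at the hinge B, treating each span as simply supported:
  span AB: triangular load, peak 38: w₀L³/(45EI) = 105.6/EI
  span AB: point load 156 at a = 1.67: Pab(L + a)/(6LEI) = 192.9/EI
  span BC: triangular load, peak 38.1: 7w₀L³/(360EI) = 312.5/EI
  relative rotation θ_0 = (298.4 + 312.5)/EI = 611/EI
A unit hogging moment at B produces rotation L₁/(3EI) + L₂/(3EI) = 4.167/EI.
Compatibility: M_B·(L₁+L₂)/(3EI) = θ_0, giving M_B = 146.6 kN·m (hogging).
Span AB, ΣM about A with M_B applied at B: R_B^{AB}·5 = 577.2 + 146.6, so R_B^{AB} = 144.8 kN and R_A = 251 − 144.8 = 106.2 kN.
Span BC, ΣM about C: R_B^{BC}·7.5 = 357.2 + 146.6, so R_B^{BC} = 67.18 kN and R_C = 142.9 − 67.18 = 75.7 kN.
R_B = 144.8 + 67.18 = 211.9 kN.

R_B = 211.9 kN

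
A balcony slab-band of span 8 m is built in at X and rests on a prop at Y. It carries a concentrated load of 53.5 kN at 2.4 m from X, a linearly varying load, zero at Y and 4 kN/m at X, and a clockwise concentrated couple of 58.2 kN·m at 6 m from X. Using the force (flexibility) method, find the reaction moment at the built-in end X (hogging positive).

Take the reaction at Y as the redundant and release it; the primary structure is a cantilever fixed at X.
Free-end deflection of the primary structure under the applied loading (downward +):
  point load 53.5 at a = 2.4: Pa²(3L − a)/(6EI) = 1109/EI
  triangular load, peak 4 at the fixed end: w₀L⁴/(30EI) = 546.1/EI
  clockwise couple 58.2 at a = 6: M₀a(2L − a)/(2EI) = 1746/EI
  δ_0 = 3402/EI
Tip deflection under a unit load at Y: L³/(3EI) = 170.7/EI.
Compatibility at Y: δ_0 − R_Y·δ_{YY} = 0, so R_Y = 3402/170.7 = 19.93 kN.
Moment equilibrium about X: M_X = Σ(load moments about X) − R_Y·L = 229.3 − 19.93×8 = 69.82 kN·m.

M_X = 69.82 kN·m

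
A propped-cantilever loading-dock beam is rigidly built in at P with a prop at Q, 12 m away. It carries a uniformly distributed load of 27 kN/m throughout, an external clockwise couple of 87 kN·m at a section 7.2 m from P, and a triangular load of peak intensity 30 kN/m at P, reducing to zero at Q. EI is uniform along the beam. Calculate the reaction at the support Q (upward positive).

Release the roller at Q. Primary structure: cantilever fixed at P.
Downward deflection at the released point Q due to the loads:
  UDL 27: wL⁴/(8EI) = 69984/EI
  clockwise couple 87 at a = 7.2: M₀a(2L − a)/(2EI) = 5262/EI
  triangular load, peak 30 at the fixed end: w₀L⁴/(30EI) = 20736/EI
  δ_0 = 95982/EI
Flexibility coefficient — unit upward force at Q: δ_{QQ} = L³/(3EI) = 576/EI.
Compatibility at Q: δ_0 − R_Q·δ_{QQ} = 0, so R_Q = 95982/576 = 166.6 kN.

R_Q = 166.6 kN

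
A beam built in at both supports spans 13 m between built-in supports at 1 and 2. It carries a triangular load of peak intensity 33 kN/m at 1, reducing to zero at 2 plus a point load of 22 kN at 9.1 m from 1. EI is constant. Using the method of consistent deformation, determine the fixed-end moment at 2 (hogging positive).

Release both end moments; the primary structure is a simply-supported span 12 with redundants M_1 and M_2.
End rotations of the released simple span under the applied load (×1/EI):
  at 1: triangular load, peak 33: w₀L³/(45EI) = 1611/EI
  at 2: triangular load, peak 33: 7w₀L³/(360EI) = 1410/EI
  at 1: point load 22 at a = 9.1: Pab(L + b)/(6LEI) = 169.2/EI
  at 2: point load 22 at a = 9.1: Pab(L + a)/(6LEI) = 221.2/EI
  θ_10 = 1780/EI,  θ_20 = 1631/EI
Flexibility coefficients: a unit moment at one end gives L/(3EI) there and L/(6EI) at the far end, so f₁₁ = f₂₂ = 4.333/EI and f₁₂ = f₂₁ = 2.167/EI.
Compatibility — zero rotation at each built-in end:
  4.333 M_1 + 2.167 M_2 = 1780
  2.167 M_1 + 4.333 M_2 = 1631
Solving the pair gives M_1 = 296.9 kN·m and M_2 = 227.9 kN·m (hogging).

M_2 = 227.9 kN·m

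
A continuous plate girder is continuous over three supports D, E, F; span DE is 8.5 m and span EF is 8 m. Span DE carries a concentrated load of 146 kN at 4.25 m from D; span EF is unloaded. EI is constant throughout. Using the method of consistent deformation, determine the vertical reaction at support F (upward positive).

R_F = -14.98 kN

Release continuity at E by inserting a hinge; the redundant is the internal moment M_E. The primary structure is two simply-supported spans DE and EF.
Rotations at E on the released spans (each span's end-slope, ×1/EI):
  span DE: point load 146 at a = 4.25: Pab(L + a)/(6LEI) = 659.3/EI
  relative rotation θ_0 = (659.3 + 0)/EI = 659.3/EI
A unit hogging moment at E produces rotation L₁/(3EI) + L₂/(3EI) = 5.5/EI.
Slope continuity at E: θ_0 = M_E·5.5/EI, so M_E = 659.3/5.5 = 119.9 kN·m (hogging).
Span EF, ΣM about F: R_E^{EF}·8 = 0 + 119.9, so R_E^{EF} = 14.98 kN and R_F = 0 − 14.98 = -14.98 kN.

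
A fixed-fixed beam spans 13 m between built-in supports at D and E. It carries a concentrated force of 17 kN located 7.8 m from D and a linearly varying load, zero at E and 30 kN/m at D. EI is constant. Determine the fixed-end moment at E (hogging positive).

Release both end moments; the primary structure is a simply-supported span DE with redundants M_D and M_E.
End rotations of the released simple span under the applied load (×1/EI):
  at D: point load 17 at a = 7.8: Pab(L + b)/(6LEI) = 160.9/EI
  at E: point load 17 at a = 7.8: Pab(L + a)/(6LEI) = 183.9/EI
  at D: triangular load, peak 30: w₀L³/(45EI) = 1465/EI
  at E: triangular load, peak 30: 7w₀L³/(360EI) = 1282/EI
  θ_D0 = 1626/EI,  θ_E0 = 1465/EI
Flexibility coefficients: a unit moment at one end gives L/(3EI) there and L/(6EI) at the far end, so f₁₁ = f₂₂ = 4.333/EI and f₁₂ = f₂₁ = 2.167/EI.
Compatibility — zero rotation at each built-in end:
  4.333 M_D + 2.167 M_E = 1626
  2.167 M_D + 4.333 M_E = 1465
Solving the pair gives M_D = 274.7 kN·m and M_E = 200.8 kN·m (hogging).

M_E = 200.8 kN·m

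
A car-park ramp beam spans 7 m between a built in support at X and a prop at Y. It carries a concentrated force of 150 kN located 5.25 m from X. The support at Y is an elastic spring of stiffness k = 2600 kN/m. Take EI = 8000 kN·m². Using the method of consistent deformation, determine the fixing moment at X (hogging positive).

Remove the prop at Y; the released (primary) structure is a cantilever built in at X.
Free-end deflection of the primary structure under the applied loading (downward +):
  point load 150 at a = 5.25: Pa²(3L − a)/(6EI) = 10853/EI
Flexibility coefficient — unit upward force at Y: δ_{YY} = L³/(3EI) = 114.3/EI.
With EI = 8000 kN·m²: δ_0 = 1.3566 m and δ_{YY} = 0.014292 m/kN.
Compatibility — the spring shortens by R_Y/k under the reaction it provides: δ_0 − R_Y·δ_{YY} = R_Y/k. With 1/k = 0.000385 m/kN, R_Y = δ_0 / (δ_{YY} + 1/k) = 1.3566 / (0.014292 + 0.000385) = 92.43 kN.
Moment equilibrium about X: M_X = Σ(load moments about X) − R_Y·L = 787.5 − 92.43×7 = 140.5 kN·m.

M_X = 140.5 kN·m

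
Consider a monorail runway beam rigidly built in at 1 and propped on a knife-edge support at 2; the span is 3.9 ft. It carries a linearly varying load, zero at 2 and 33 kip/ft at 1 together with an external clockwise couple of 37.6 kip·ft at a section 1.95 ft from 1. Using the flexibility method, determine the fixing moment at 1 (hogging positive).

M_1 = 28.76 kip·ft

Take the reaction at 2 as the redundant and release it; the primary structure is a cantilever fixed at 1.
Primary-structure tip deflection at 2 by superposition:
  triangular load, peak 33 at the fixed end: w₀L⁴/(30EI) = 254.5/EI
  clockwise couple 37.6 at a = 1.95: M₀a(2L − a)/(2EI) = 214.5/EI
  δ_0 = 468.9/EI
Tip deflection under a unit load at 2: L³/(3EI) = 19.77/EI.
The prop prevents deflection at 2: R_2 = δ_0/δ_{22} = 468.9/19.77 = 23.72 kip.
Moment equilibrium about 1: M_1 = Σ(load moments about 1) − R_2·L = 121.3 − 23.72×3.9 = 28.76 kip·ft.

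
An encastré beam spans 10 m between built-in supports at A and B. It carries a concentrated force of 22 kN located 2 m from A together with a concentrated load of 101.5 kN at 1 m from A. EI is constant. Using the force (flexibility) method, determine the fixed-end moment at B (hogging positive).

M_B = 16.18 kN·m

Take the two fixed-end moments M_A, M_B as redundants; the released structure is the simple span AB.
Simple-span end rotations at A and B under the given loads:
  at A: point load 22 at a = 2: Pab(L + b)/(6LEI) = 105.6/EI
  at B: point load 22 at a = 2: Pab(L + a)/(6LEI) = 70.4/EI
  at A: point load 101.5 at a = 1: Pab(L + b)/(6LEI) = 289.3/EI
  at B: point load 101.5 at a = 1: Pab(L + a)/(6LEI) = 167.5/EI
  θ_A0 = 394.9/EI,  θ_B0 = 237.9/EI
Flexibility coefficients: a unit moment at one end gives L/(3EI) there and L/(6EI) at the far end, so f₁₁ = f₂₂ = 3.333/EI and f₁₂ = f₂₁ = 1.667/EI.
Compatibility — zero rotation at each built-in end:
  3.333 M_A + 1.667 M_B = 394.9
  1.667 M_A + 3.333 M_B = 237.9
Solving the pair gives M_A = 110.4 kN·m and M_B = 16.18 kN·m (hogging).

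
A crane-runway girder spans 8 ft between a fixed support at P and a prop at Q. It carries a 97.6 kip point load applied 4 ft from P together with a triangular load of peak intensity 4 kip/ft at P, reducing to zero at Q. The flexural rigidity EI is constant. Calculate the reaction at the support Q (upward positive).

R_Q = 33.7 kip

Release the roller at Q. Primary structure: cantilever fixed at P.
Primary-structure tip deflection at Q by superposition:
  point load 97.6 at a = 4: Pa²(3L − a)/(6EI) = 5205/EI
  triangular load, peak 4 at the fixed end: w₀L⁴/(30EI) = 546.1/EI
  δ_0 = 5751/EI
Tip deflection under a unit load at Q: L³/(3EI) = 170.7/EI.
Compatibility at Q: δ_0 − R_Q·δ_{QQ} = 0, so R_Q = 5751/170.7 = 33.7 kip.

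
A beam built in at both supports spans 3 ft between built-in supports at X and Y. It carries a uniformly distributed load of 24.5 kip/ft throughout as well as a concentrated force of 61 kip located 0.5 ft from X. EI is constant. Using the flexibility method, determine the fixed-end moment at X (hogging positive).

M_X = 39.56 kip·ft

Take the two fixed-end moments M_X, M_Y as redundants; the released structure is the simple span XY.
On the primary (simply-supported) span, the end slopes from the loading are:
  at X: UDL 24.5: wL³/(24EI) = 27.56/EI
  at Y: UDL 24.5: wL³/(24EI) = 27.56/EI
  at X: point load 61 at a = 0.5: Pab(L + b)/(6LEI) = 23.3/EI
  at Y: point load 61 at a = 0.5: Pab(L + a)/(6LEI) = 14.83/EI
  θ_X0 = 50.86/EI,  θ_Y0 = 42.39/EI
Flexibility coefficients: a unit moment at one end gives L/(3EI) there and L/(6EI) at the far end, so f₁₁ = f₂₂ = 1/EI and f₁₂ = f₂₁ = 0.5/EI.
Compatibility — zero rotation at each built-in end:
  1 M_X + 0.5 M_Y = 50.86
  0.5 M_X + 1 M_Y = 42.39
Solving the pair gives M_X = 39.56 kip·ft and M_Y = 22.61 kip·ft (hogging).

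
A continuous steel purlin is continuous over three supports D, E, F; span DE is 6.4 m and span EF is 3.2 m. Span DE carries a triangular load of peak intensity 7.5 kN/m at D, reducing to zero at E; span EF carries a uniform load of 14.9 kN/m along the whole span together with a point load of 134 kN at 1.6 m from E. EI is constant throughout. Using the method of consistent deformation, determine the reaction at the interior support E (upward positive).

Take M_E as the redundant. Released structure: two simple spans DE and EF with a hinge at E.
Discontinuity in slope at E on the released structure — sum the simple-span end rotations:
  span DE: triangular load, peak 7.5: 7w₀L³/(360EI) = 38.23/EI
  span EF: UDL 14.9: wL³/(24EI) = 20.34/EI
  span EF: point load 134 at a = 1.6: Pab(L + b)/(6LEI) = 85.76/EI
  relative rotation θ_0 = (38.23 + 106.1)/EI = 144.3/EI
A unit hogging moment at E produces rotation L₁/(3EI) + L₂/(3EI) = 3.2/EI.
Slope continuity at E: θ_0 = M_E·3.2/EI, so M_E = 144.3/3.2 = 45.1 kN·m (hogging).
Span DE, ΣM about D with M_E applied at E: R_E^{DE}·6.4 = 51.2 + 45.1, so R_E^{DE} = 15.05 kN and R_D = 24 − 15.05 = 8.953 kN.
Span EF, ΣM about F: R_E^{EF}·3.2 = 290.7 + 45.1, so R_E^{EF} = 104.9 kN and R_F = 181.7 − 104.9 = 76.75 kN.
R_E = 15.05 + 104.9 = 120 kN.

R_E = 120 kN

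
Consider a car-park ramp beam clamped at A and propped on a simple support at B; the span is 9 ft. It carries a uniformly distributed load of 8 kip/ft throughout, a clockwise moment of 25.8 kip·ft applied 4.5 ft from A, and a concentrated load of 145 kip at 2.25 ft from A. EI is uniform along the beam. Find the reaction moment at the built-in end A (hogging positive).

M_A = 291.9 kip·ft

Release the roller at B. Primary structure: cantilever fixed at A.
Free-end deflection of the primary structure under the applied loading (downward +):
  UDL 8: wL⁴/(8EI) = 6561/EI
  clockwise couple 25.8 at a = 4.5: M₀a(2L − a)/(2EI) = 783.7/EI
  point load 145 at a = 2.25: Pa²(3L − a)/(6EI) = 3028/EI
  δ_0 = 10373/EI
Flexibility coefficient — unit upward force at B: δ_{BB} = L³/(3EI) = 243/EI.
Compatibility at B: δ_0 − R_B·δ_{BB} = 0, so R_B = 10373/243 = 42.69 kip.
Moment equilibrium about A: M_A = Σ(load moments about A) − R_B·L = 676 − 42.69×9 = 291.9 kip·ft.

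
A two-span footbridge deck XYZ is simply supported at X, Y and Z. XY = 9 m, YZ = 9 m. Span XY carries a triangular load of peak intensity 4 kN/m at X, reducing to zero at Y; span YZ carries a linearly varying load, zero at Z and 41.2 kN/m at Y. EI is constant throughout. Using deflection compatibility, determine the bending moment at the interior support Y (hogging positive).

Release continuity at Y by inserting a hinge; the redundant is the internal moment M_Y. The primary structure is two simply-supported spans XY and YZ.
Rotations at Y on the released spans (each span's end-slope, ×1/EI):
  span XY: triangular load, peak 4: 7w₀L³/(360EI) = 56.7/EI
  span YZ: triangular load, peak 41.2: w₀L³/(45EI) = 667.4/EI
  relative rotation θ_0 = (56.7 + 667.4)/EI = 724.1/EI
A unit hogging moment at Y produces rotation L₁/(3EI) + L₂/(3EI) = 6/EI.
Slope continuity at Y: θ_0 = M_Y·6/EI, so M_Y = 724.1/6 = 120.7 kN·m (hogging).

M_Y = 120.7 kN·m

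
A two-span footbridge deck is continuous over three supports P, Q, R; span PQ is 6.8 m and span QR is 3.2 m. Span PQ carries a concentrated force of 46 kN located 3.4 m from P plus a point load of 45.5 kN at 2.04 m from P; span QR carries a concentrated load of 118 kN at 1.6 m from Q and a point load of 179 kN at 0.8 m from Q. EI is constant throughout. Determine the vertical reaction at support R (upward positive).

R_R = 65.83 kN

Take M_Q as the redundant. Released structure: two simple spans PQ and QR with a hinge at Q.
End slopes at the hinge Q, treating each span as simply supported:
  span PQ: point load 46 at a = 3.4: Pab(L + a)/(6LEI) = 132.9/EI
  span PQ: point load 45.5 at a = 2.04: Pab(L + a)/(6LEI) = 95.73/EI
  span QR: point load 118 at a = 1.6: Pab(L + b)/(6LEI) = 75.52/EI
  span QR: point load 179 at a = 0.8: Pab(L + b)/(6LEI) = 100.2/EI
  relative rotation θ_0 = (228.7 + 175.8)/EI = 404.4/EI
A unit hogging moment at Q produces rotation L₁/(3EI) + L₂/(3EI) = 3.333/EI.
Slope continuity at Q: θ_0 = M_Q·3.333/EI, so M_Q = 404.4/3.333 = 121.3 kN·m (hogging).
Span QR, ΣM about R: R_Q^{QR}·3.2 = 618.4 + 121.3, so R_Q^{QR} = 231.2 kN and R_R = 297 − 231.2 = 65.83 kN.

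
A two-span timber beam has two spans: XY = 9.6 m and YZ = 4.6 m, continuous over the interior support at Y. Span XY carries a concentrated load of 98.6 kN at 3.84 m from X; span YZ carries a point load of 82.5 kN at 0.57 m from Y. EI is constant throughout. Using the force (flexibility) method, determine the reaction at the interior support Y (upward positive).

R_Y = 150.3 kN

Release continuity at Y by inserting a hinge; the redundant is the internal moment M_Y. The primary structure is two simply-supported spans XY and YZ.
Discontinuity in slope at Y on the released structure — sum the simple-span end rotations:
  span XY: point load 98.6 at a = 3.84: Pab(L + a)/(6LEI) = 508.9/EI
  span YZ: point load 82.5 at a = 0.57: Pab(L + b)/(6LEI) = 59.26/EI
  relative rotation θ_0 = (508.9 + 59.26)/EI = 568.1/EI
A unit hogging moment at Y produces rotation L₁/(3EI) + L₂/(3EI) = 4.733/EI.
Slope continuity at Y: θ_0 = M_Y·4.733/EI, so M_Y = 568.1/4.733 = 120 kN·m (hogging).
Span XY, ΣM about X with M_Y applied at Y: R_Y^{XY}·9.6 = 378.6 + 120, so R_Y^{XY} = 51.94 kN and R_X = 98.6 − 51.94 = 46.66 kN.
Span YZ, ΣM about Z: R_Y^{YZ}·4.6 = 332.5 + 120, so R_Y^{YZ} = 98.37 kN and R_Z = 82.5 − 98.37 = -15.87 kN.
R_Y = 51.94 + 98.37 = 150.3 kN.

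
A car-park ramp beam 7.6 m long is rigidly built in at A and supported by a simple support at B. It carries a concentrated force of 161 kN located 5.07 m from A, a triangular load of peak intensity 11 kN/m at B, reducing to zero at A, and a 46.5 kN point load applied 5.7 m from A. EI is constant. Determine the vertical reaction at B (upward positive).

Remove the prop at B; the released (primary) structure is a cantilever built in at A.
Free-end deflection of the primary structure under the applied loading (downward +):
  point load 161 at a = 5.07: Pa²(3L − a)/(6EI) = 12229/EI
  triangular load, peak 11 at the free end: 11w₀L⁴/(120EI) = 3364/EI
  point load 46.5 at a = 5.7: Pa²(3L − a)/(6EI) = 4306/EI
  δ_0 = 19899/EI
Flexibility coefficient — unit upward force at B: δ_{BB} = L³/(3EI) = 146.3/EI.
The prop prevents deflection at B: R_B = δ_0/δ_{BB} = 19899/146.3 = 136 kN.

R_B = 136 kN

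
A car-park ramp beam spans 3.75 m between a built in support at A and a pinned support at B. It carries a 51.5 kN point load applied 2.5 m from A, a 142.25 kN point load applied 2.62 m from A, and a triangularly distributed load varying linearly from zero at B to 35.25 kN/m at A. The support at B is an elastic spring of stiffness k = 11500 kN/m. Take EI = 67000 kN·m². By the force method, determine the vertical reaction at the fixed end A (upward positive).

R_A = 169.8 kN

Release the roller at B. Primary structure: cantilever fixed at A.
Deflection at B on the released cantilever, summing each load's contribution:
  point load 51.5 at a = 2.5: Pa²(3L − a)/(6EI) = 469.4/EI
  point load 142.25 at a = 2.62: Pa²(3L − a)/(6EI) = 1404/EI
  triangular load, peak 35.25 at the fixed end: w₀L⁴/(30EI) = 232.4/EI
  δ_0 = 2106/EI
Flexibility coefficient — unit upward force at B: δ_{BB} = L³/(3EI) = 17.58/EI.
With EI = 67000 kN·m²: δ_0 = 0.031436 m and δ_{BB} = 0.000262 m/kN.
Compatibility — the spring shortens by R_B/k under the reaction it provides: δ_0 − R_B·δ_{BB} = R_B/k. With 1/k = 0.000087 m/kN, R_B = δ_0 / (δ_{BB} + 1/k) = 0.031436 / (0.000262 + 0.000087) = 89.99 kN.
Vertical equilibrium: R_A = ΣP − R_B = 259.8 − 89.99 = 169.8 kN.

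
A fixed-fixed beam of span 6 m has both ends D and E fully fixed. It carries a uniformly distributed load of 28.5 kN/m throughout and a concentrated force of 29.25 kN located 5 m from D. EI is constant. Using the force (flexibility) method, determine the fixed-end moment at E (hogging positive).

Release both end moments; the primary structure is a simply-supported span DE with redundants M_D and M_E.
Simple-span end rotations at D and E under the given loads:
  at D: UDL 28.5: wL³/(24EI) = 256.5/EI
  at E: UDL 28.5: wL³/(24EI) = 256.5/EI
  at D: point load 29.25 at a = 5: Pab(L + b)/(6LEI) = 28.44/EI
  at E: point load 29.25 at a = 5: Pab(L + a)/(6LEI) = 44.69/EI
  θ_D0 = 284.9/EI,  θ_E0 = 301.2/EI
Flexibility coefficients: a unit moment at one end gives L/(3EI) there and L/(6EI) at the far end, so f₁₁ = f₂₂ = 2/EI and f₁₂ = f₂₁ = 1/EI.
Compatibility — zero rotation at each built-in end:
  2 M_D + 1 M_E = 284.9
  1 M_D + 2 M_E = 301.2
Solving the pair gives M_D = 89.56 kN·m and M_E = 105.8 kN·m (hogging).

M_E = 105.8 kN·m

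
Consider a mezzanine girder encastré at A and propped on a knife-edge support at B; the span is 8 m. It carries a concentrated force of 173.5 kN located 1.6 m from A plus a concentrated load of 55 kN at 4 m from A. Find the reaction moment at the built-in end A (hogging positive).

M_A = 282.4 kN·m

Release the roller at B. Primary structure: cantilever fixed at A.
Downward deflection at the released point B due to the loads:
  point load 173.5 at a = 1.6: Pa²(3L − a)/(6EI) = 1658/EI
  point load 55 at a = 4: Pa²(3L − a)/(6EI) = 2933/EI
  δ_0 = 4592/EI
Flexibility coefficient — unit upward force at B: δ_{BB} = L³/(3EI) = 170.7/EI.
The prop prevents deflection at B: R_B = δ_0/δ_{BB} = 4592/170.7 = 26.9 kN.
Moment equilibrium about A: M_A = Σ(load moments about A) − R_B·L = 497.6 − 26.9×8 = 282.4 kN·m.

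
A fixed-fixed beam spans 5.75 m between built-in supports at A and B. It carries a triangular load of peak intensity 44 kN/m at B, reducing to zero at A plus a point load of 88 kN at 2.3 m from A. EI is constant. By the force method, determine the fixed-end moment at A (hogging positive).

Release both end moments; the primary structure is a simply-supported span AB with redundants M_A and M_B.
End rotations of the released simple span under the applied load (×1/EI):
  at A: triangular load, peak 44: 7w₀L³/(360EI) = 162.6/EI
  at B: triangular load, peak 44: w₀L³/(45EI) = 185.9/EI
  at A: point load 88 at a = 2.3: Pab(L + b)/(6LEI) = 186.2/EI
  at B: point load 88 at a = 2.3: Pab(L + a)/(6LEI) = 162.9/EI
  θ_A0 = 348.9/EI,  θ_B0 = 348.8/EI
Flexibility coefficients: a unit moment at one end gives L/(3EI) there and L/(6EI) at the far end, so f₁₁ = f₂₂ = 1.917/EI and f₁₂ = f₂₁ = 0.9583/EI.
Compatibility — zero rotation at each built-in end:
  1.917 M_A + 0.9583 M_B = 348.9
  0.9583 M_A + 1.917 M_B = 348.8
Solving the pair gives M_A = 121.4 kN·m and M_B = 121.3 kN·m (hogging).

M_A = 121.4 kN·m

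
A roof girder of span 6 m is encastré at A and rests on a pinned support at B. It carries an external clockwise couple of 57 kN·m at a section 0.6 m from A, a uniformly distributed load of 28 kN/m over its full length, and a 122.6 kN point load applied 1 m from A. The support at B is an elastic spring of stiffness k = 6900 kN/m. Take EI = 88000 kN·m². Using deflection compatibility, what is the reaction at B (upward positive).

Choose R_B as the redundant. The primary structure is the cantilever fixed at A.
Deflection at B on the released cantilever, summing each load's contribution:
  clockwise couple 57 at a = 0.6: M₀a(2L − a)/(2EI) = 194.9/EI
  UDL 28: wL⁴/(8EI) = 4536/EI
  point load 122.6 at a = 1: Pa²(3L − a)/(6EI) = 347.4/EI
  δ_0 = 5078/EI
Flexibility coefficient — unit upward force at B: δ_{BB} = L³/(3EI) = 72/EI.
With EI = 88000 kN·m²: δ_0 = 0.057708 m and δ_{BB} = 0.000818 m/kN.
Compatibility — the spring shortens by R_B/k under the reaction it provides: δ_0 − R_B·δ_{BB} = R_B/k. With 1/k = 0.000145 m/kN, R_B = δ_0 / (δ_{BB} + 1/k) = 0.057708 / (0.000818 + 0.000145) = 59.92 kN.

R_B = 59.92 kN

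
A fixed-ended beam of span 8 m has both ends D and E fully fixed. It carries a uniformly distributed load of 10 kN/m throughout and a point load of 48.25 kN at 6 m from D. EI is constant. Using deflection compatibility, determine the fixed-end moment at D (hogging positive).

Take the two fixed-end moments M_D, M_E as redundants; the released structure is the simple span DE.
End rotations of the released simple span under the applied load (×1/EI):
  at D: UDL 10: wL³/(24EI) = 213.3/EI
  at E: UDL 10: wL³/(24EI) = 213.3/EI
  at D: point load 48.25 at a = 6: Pab(L + b)/(6LEI) = 120.6/EI
  at E: point load 48.25 at a = 6: Pab(L + a)/(6LEI) = 168.9/EI
  θ_D0 = 334/EI,  θ_E0 = 382.2/EI
Flexibility coefficients: a unit moment at one end gives L/(3EI) there and L/(6EI) at the far end, so f₁₁ = f₂₂ = 2.667/EI and f₁₂ = f₂₁ = 1.333/EI.
Compatibility — zero rotation at each built-in end:
  2.667 M_D + 1.333 M_E = 334
  1.333 M_D + 2.667 M_E = 382.2
Solving the pair gives M_D = 71.43 kN·m and M_E = 107.6 kN·m (hogging).

M_D = 71.43 kN·m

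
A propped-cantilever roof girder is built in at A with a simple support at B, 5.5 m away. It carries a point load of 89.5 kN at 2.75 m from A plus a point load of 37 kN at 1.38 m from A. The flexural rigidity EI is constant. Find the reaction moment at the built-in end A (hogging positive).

Release the roller at B. Primary structure: cantilever fixed at A.
Deflection at B on the released cantilever, summing each load's contribution:
  point load 89.5 at a = 2.75: Pa²(3L − a)/(6EI) = 1551/EI
  point load 37 at a = 1.38: Pa²(3L − a)/(6EI) = 177.6/EI
  δ_0 = 1729/EI
Flexibility coefficient — unit upward force at B: δ_{BB} = L³/(3EI) = 55.46/EI.
Compatibility at B: δ_0 − R_B·δ_{BB} = 0, so R_B = 1729/55.46 = 31.17 kN.
Moment equilibrium about A: M_A = Σ(load moments about A) − R_B·L = 297.2 − 31.17×5.5 = 125.7 kN·m.

M_A = 125.7 kN·m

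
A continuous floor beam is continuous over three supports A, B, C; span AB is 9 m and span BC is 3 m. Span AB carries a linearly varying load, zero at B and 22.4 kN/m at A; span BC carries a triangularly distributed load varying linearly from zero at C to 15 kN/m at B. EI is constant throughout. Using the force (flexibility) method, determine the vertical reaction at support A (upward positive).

R_A = 58.13 kN

Insert a hinge at B; M_B is the redundant, and each span becomes simply supported.
End slopes at the hinge B, treating each span as simply supported:
  span AB: triangular load, peak 22.4: 7w₀L³/(360EI) = 317.5/EI
  span BC: triangular load, peak 15: w₀L³/(45EI) = 9/EI
  relative rotation θ_0 = (317.5 + 9)/EI = 326.5/EI
A unit hogging moment at B produces rotation L₁/(3EI) + L₂/(3EI) = 4/EI.
Slope continuity at B: θ_0 = M_B·4/EI, so M_B = 326.5/4 = 81.63 kN·m (hogging).
Span AB, ΣM about A with M_B applied at B: R_B^{AB}·9 = 302.4 + 81.63, so R_B^{AB} = 42.67 kN and R_A = 100.8 − 42.67 = 58.13 kN.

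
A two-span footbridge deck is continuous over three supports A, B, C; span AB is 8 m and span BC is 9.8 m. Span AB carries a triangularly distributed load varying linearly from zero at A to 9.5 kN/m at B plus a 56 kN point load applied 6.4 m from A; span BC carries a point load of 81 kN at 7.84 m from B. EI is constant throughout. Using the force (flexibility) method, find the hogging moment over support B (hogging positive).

Insert a hinge at B; M_B is the redundant, and each span becomes simply supported.
Discontinuity in slope at B on the released structure — sum the simple-span end rotations:
  span AB: triangular load, peak 9.5: w₀L³/(45EI) = 108.1/EI
  span AB: point load 56 at a = 6.4: Pab(L + a)/(6LEI) = 172/EI
  span BC: point load 81 at a = 7.84: Pab(L + b)/(6LEI) = 248.9/EI
  relative rotation θ_0 = (280.1 + 248.9)/EI = 529.1/EI
A unit hogging moment at B produces rotation L₁/(3EI) + L₂/(3EI) = 5.933/EI.
Slope continuity at B: θ_0 = M_B·5.933/EI, so M_B = 529.1/5.933 = 89.17 kN·m (hogging).

M_B = 89.17 kN·m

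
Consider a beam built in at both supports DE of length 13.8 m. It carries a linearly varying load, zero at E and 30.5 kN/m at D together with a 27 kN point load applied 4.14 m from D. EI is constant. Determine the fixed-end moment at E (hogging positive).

M_E = 217.1 kN·m

Release both end moments; the primary structure is a simply-supported span DE with redundants M_D and M_E.
On the primary (simply-supported) span, the end slopes from the loading are:
  at D: triangular load, peak 30.5: w₀L³/(45EI) = 1781/EI
  at E: triangular load, peak 30.5: 7w₀L³/(360EI) = 1559/EI
  at D: point load 27 at a = 4.14: Pab(L + b)/(6LEI) = 305.9/EI
  at E: point load 27 at a = 4.14: Pab(L + a)/(6LEI) = 234/EI
  θ_D0 = 2087/EI,  θ_E0 = 1793/EI
Flexibility coefficients: a unit moment at one end gives L/(3EI) there and L/(6EI) at the far end, so f₁₁ = f₂₂ = 4.6/EI and f₁₂ = f₂₁ = 2.3/EI.
Compatibility — zero rotation at each built-in end:
  4.6 M_D + 2.3 M_E = 2087
  2.3 M_D + 4.6 M_E = 1793
Solving the pair gives M_D = 345.2 kN·m and M_E = 217.1 kN·m (hogging).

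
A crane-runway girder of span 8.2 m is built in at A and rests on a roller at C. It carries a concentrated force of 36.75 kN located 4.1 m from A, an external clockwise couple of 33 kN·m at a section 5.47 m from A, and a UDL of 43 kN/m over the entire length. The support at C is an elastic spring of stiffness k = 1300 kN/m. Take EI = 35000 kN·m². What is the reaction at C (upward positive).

R_C = 130 kN

Choose R_C as the redundant. The primary structure is the cantilever fixed at A.
Downward deflection at the released point C due to the loads:
  point load 36.75 at a = 4.1: Pa²(3L − a)/(6EI) = 2111/EI
  clockwise couple 33 at a = 5.47: M₀a(2L − a)/(2EI) = 986.5/EI
  UDL 43: wL⁴/(8EI) = 24302/EI
  δ_0 = 27399/EI
Tip deflection under a unit load at C: L³/(3EI) = 183.8/EI.
With EI = 35000 kN·m²: δ_0 = 0.78282 m and δ_{CC} = 0.005251 m/kN.
Compatibility — the spring shortens by R_C/k under the reaction it provides: δ_0 − R_C·δ_{CC} = R_C/k. With 1/k = 0.000769 m/kN, R_C = δ_0 / (δ_{CC} + 1/k) = 0.78282 / (0.005251 + 0.000769) = 130 kN.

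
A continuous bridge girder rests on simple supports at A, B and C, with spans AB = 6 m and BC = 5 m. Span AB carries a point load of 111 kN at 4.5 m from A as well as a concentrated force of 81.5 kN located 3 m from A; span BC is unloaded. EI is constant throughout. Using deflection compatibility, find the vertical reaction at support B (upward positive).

Take M_B as the redundant. Released structure: two simple spans AB and BC with a hinge at B.
End slopes at the hinge B, treating each span as simply supported:
  span AB: point load 111 at a = 4.5: Pab(L + a)/(6LEI) = 218.5/EI
  span AB: point load 81.5 at a = 3: Pab(L + a)/(6LEI) = 183.4/EI
  relative rotation θ_0 = (401.9 + 0)/EI = 401.9/EI
A unit hogging moment at B produces rotation L₁/(3EI) + L₂/(3EI) = 3.667/EI.
Slope continuity at B: θ_0 = M_B·3.667/EI, so M_B = 401.9/3.667 = 109.6 kN·m (hogging).
Span AB, ΣM about A with M_B applied at B: R_B^{AB}·6 = 744 + 109.6, so R_B^{AB} = 142.3 kN and R_A = 192.5 − 142.3 = 50.23 kN.
Span BC, ΣM about C: R_B^{BC}·5 = 0 + 109.6, so R_B^{BC} = 21.92 kN and R_C = 0 − 21.92 = -21.92 kN.
R_B = 142.3 + 21.92 = 164.2 kN.

R_B = 164.2 kN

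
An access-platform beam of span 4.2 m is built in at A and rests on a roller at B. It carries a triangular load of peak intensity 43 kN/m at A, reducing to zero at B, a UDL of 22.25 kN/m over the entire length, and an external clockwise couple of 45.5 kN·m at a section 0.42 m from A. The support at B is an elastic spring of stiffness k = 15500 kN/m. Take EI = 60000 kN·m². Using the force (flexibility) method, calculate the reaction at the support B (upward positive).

R_B = 48.58 kN

Release the roller at B. Primary structure: cantilever fixed at A.
Downward deflection at the released point B due to the loads:
  triangular load, peak 43 at the fixed end: w₀L⁴/(30EI) = 446/EI
  UDL 22.25: wL⁴/(8EI) = 865.4/EI
  clockwise couple 45.5 at a = 0.42: M₀a(2L − a)/(2EI) = 76.25/EI
  δ_0 = 1388/EI
Flexibility coefficient — unit upward force at B: δ_{BB} = L³/(3EI) = 24.7/EI.
With EI = 60000 kN·m²: δ_0 = 0.023128 m and δ_{BB} = 0.000412 m/kN.
Compatibility — the spring shortens by R_B/k under the reaction it provides: δ_0 − R_B·δ_{BB} = R_B/k. With 1/k = 0.000065 m/kN, R_B = δ_0 / (δ_{BB} + 1/k) = 0.023128 / (0.000412 + 0.000065) = 48.58 kN.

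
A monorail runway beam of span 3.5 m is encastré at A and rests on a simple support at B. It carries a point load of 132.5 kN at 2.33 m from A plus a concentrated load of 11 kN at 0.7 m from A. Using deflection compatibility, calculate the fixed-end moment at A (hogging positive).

Remove the prop at B; the released (primary) structure is a cantilever built in at A.
Free-end deflection of the primary structure under the applied loading (downward +):
  point load 132.5 at a = 2.33: Pa²(3L − a)/(6EI) = 979.5/EI
  point load 11 at a = 0.7: Pa²(3L − a)/(6EI) = 8.804/EI
  δ_0 = 988.3/EI
Tip deflection under a unit load at B: L³/(3EI) = 14.29/EI.
The prop prevents deflection at B: R_B = δ_0/δ_{BB} = 988.3/14.29 = 69.15 kN.
Moment equilibrium about A: M_A = Σ(load moments about A) − R_B·L = 316.4 − 69.15×3.5 = 74.39 kN·m.

M_A = 74.39 kN·m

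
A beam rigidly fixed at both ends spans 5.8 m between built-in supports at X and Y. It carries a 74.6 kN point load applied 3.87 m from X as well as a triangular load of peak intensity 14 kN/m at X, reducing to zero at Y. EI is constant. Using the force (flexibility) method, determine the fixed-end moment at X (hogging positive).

Release both end moments; the primary structure is a simply-supported span XY with redundants M_X and M_Y.
Simple-span end rotations at X and Y under the given loads:
  at X: point load 74.6 at a = 3.87: Pab(L + b)/(6LEI) = 123.8/EI
  at Y: point load 74.6 at a = 3.87: Pab(L + a)/(6LEI) = 154.8/EI
  at X: triangular load, peak 14: w₀L³/(45EI) = 60.7/EI
  at Y: triangular load, peak 14: 7w₀L³/(360EI) = 53.11/EI
  θ_X0 = 184.5/EI,  θ_Y0 = 207.9/EI
Flexibility coefficients: a unit moment at one end gives L/(3EI) there and L/(6EI) at the far end, so f₁₁ = f₂₂ = 1.933/EI and f₁₂ = f₂₁ = 0.9667/EI.
Compatibility — zero rotation at each built-in end:
  1.933 M_X + 0.9667 M_Y = 184.5
  0.9667 M_X + 1.933 M_Y = 207.9
Solving the pair gives M_X = 55.52 kN·m and M_Y = 79.8 kN·m (hogging).

M_X = 55.52 kN·m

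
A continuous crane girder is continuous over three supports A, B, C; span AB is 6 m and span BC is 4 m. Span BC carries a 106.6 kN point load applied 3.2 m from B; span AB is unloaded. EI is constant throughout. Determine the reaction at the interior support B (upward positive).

Insert a hinge at B; M_B is the redundant, and each span becomes simply supported.
End slopes at the hinge B, treating each span as simply supported:
  span BC: point load 106.6 at a = 3.2: Pab(L + b)/(6LEI) = 54.58/EI
  relative rotation θ_0 = (0 + 54.58)/EI = 54.58/EI
A unit hogging moment at B produces rotation L₁/(3EI) + L₂/(3EI) = 3.333/EI.
Compatibility: M_B·(L₁+L₂)/(3EI) = θ_0, giving M_B = 16.37 kN·m (hogging).
Span AB, ΣM about A with M_B applied at B: R_B^{AB}·6 = 0 + 16.37, so R_B^{AB} = 2.729 kN and R_A = 0 − 2.729 = -2.729 kN.
Span BC, ΣM about C: R_B^{BC}·4 = 85.28 + 16.37, so R_B^{BC} = 25.41 kN and R_C = 106.6 − 25.41 = 81.19 kN.
R_B = 2.729 + 25.41 = 28.14 kN.

R_B = 28.14 kN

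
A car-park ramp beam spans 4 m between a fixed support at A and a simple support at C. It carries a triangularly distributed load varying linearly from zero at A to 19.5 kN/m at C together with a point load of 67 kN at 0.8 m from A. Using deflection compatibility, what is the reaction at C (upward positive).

Choose R_C as the redundant. The primary structure is the cantilever fixed at A.
Deflection at C on the released cantilever, summing each load's contribution:
  triangular load, peak 19.5 at the free end: 11w₀L⁴/(120EI) = 457.6/EI
  point load 67 at a = 0.8: Pa²(3L − a)/(6EI) = 80.04/EI
  δ_0 = 537.6/EI
Flexibility coefficient — unit upward force at C: δ_{CC} = L³/(3EI) = 21.33/EI.
Compatibility at C: δ_0 − R_C·δ_{CC} = 0, so R_C = 537.6/21.33 = 25.2 kN.

R_C = 25.2 kN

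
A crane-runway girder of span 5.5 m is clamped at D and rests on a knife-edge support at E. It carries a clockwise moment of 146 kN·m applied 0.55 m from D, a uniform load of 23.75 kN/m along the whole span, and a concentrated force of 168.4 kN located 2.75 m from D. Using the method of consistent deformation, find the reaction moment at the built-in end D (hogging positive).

Release the roller at E. Primary structure: cantilever fixed at D.
Deflection at E on the released cantilever, summing each load's contribution:
  clockwise couple 146 at a = 0.55: M₀a(2L − a)/(2EI) = 419.6/EI
  UDL 23.75: wL⁴/(8EI) = 2717/EI
  point load 168.4 at a = 2.75: Pa²(3L − a)/(6EI) = 2918/EI
  δ_0 = 6055/EI
Tip deflection under a unit load at E: L³/(3EI) = 55.46/EI.
The prop prevents deflection at E: R_E = δ_0/δ_{EE} = 6055/55.46 = 109.2 kN.
Moment equilibrium about D: M_D = Σ(load moments about D) − R_E·L = 968.3 − 109.2×5.5 = 367.9 kN·m.

M_D = 367.9 kN·m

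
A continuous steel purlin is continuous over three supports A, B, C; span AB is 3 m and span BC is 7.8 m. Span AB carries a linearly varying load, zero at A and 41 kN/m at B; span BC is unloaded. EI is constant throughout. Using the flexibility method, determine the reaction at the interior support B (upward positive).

Release continuity at B by inserting a hinge; the redundant is the internal moment M_B. The primary structure is two simply-supported spans AB and BC.
Discontinuity in slope at B on the released structure — sum the simple-span end rotations:
  span AB: triangular load, peak 41: w₀L³/(45EI) = 24.6/EI
  relative rotation θ_0 = (24.6 + 0)/EI = 24.6/EI
A unit hogging moment at B produces rotation L₁/(3EI) + L₂/(3EI) = 3.6/EI.
Slope continuity at B: θ_0 = M_B·3.6/EI, so M_B = 24.6/3.6 = 6.833 kN·m (hogging).
Span AB, ΣM about A with M_B applied at B: R_B^{AB}·3 = 123 + 6.833, so R_B^{AB} = 43.28 kN and R_A = 61.5 − 43.28 = 18.22 kN.
Span BC, ΣM about C: R_B^{BC}·7.8 = 0 + 6.833, so R_B^{BC} = 0.8761 kN and R_C = 0 − 0.8761 = -0.8761 kN.
R_B = 43.28 + 0.8761 = 44.15 kN.

R_B = 44.15 kN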